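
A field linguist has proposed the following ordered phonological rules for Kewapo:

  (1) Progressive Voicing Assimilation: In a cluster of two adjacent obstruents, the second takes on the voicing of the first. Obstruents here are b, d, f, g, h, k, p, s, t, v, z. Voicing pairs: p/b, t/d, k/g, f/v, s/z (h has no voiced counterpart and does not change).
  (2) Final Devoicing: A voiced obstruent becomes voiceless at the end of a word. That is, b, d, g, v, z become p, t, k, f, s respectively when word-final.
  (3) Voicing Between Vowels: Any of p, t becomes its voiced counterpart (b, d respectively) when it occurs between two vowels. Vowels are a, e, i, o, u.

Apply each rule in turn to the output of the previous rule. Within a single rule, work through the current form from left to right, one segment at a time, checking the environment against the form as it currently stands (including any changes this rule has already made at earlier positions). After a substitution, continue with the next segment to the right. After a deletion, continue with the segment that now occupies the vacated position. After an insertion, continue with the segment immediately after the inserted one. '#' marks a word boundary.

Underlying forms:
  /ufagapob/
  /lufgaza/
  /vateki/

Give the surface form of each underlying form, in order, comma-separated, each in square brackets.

[ufagabop], [lufkaza], [vadeki]

/ufagapob/:
  (1) Progressive Voicing Assimilation: no change — [ufagapob]
  (2) Final Devoicing: [ufagapob] → [ufagapop]
  (3) Voicing Between Vowels: [ufagapop] → [ufagabop]
/lufgaza/:
  (1) Progressive Voicing Assimilation: [lufgaza] → [lufkaza]
  (2) Final Devoicing: no change — [lufkaza]
  (3) Voicing Between Vowels: no change — [lufkaza]
/vateki/:
  (1) Progressive Voicing Assimilation: no change — [vateki]
  (2) Final Devoicing: no change — [vateki]
  (3) Voicing Between Vowels: [vateki] → [vadeki]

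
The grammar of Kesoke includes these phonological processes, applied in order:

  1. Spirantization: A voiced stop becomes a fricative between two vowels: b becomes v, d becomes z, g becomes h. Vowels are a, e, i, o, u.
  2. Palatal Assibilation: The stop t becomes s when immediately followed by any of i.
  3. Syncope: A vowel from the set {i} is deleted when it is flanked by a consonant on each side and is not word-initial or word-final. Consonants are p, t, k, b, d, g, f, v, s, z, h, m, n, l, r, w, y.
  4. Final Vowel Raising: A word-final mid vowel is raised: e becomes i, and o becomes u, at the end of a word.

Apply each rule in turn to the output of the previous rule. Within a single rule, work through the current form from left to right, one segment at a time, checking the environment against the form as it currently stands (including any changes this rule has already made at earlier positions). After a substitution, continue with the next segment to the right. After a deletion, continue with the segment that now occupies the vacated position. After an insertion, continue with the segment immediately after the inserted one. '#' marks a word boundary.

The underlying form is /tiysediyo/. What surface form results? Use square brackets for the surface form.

1 Spirantization: [tiysediyo] → [tiyseziyo]
2 Palatal Assibilation: [tiyseziyo] → [siyseziyo]
3 Syncope: [siyseziyo] → [sysezyo]
4 Final Vowel Raising: [sysezyo] → [sysezyu]

[sysezyu]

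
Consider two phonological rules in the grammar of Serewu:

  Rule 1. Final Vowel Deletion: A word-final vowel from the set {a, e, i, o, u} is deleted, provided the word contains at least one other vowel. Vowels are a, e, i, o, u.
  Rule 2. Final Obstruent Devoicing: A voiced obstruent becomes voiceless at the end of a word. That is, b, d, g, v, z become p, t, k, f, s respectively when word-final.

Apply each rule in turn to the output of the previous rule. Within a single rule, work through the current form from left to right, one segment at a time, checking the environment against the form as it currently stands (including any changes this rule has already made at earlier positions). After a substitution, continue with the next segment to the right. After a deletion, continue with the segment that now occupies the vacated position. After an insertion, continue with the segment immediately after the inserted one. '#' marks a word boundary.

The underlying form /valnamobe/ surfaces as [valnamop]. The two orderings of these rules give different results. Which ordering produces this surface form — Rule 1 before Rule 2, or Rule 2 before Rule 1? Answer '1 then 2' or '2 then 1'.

1 then 2

Order 1 then 2:
  1 Final Vowel Deletion: [valnamobe] → [valnamob]
  2 Final Obstruent Devoicing: [valnamob] → [valnamop]
  result: [valnamop]
Order 2 then 1:
  2 Final Obstruent Devoicing: no change — [valnamobe]
  1 Final Vowel Deletion: [valnamobe] → [valnamob]
  result: [valnamob]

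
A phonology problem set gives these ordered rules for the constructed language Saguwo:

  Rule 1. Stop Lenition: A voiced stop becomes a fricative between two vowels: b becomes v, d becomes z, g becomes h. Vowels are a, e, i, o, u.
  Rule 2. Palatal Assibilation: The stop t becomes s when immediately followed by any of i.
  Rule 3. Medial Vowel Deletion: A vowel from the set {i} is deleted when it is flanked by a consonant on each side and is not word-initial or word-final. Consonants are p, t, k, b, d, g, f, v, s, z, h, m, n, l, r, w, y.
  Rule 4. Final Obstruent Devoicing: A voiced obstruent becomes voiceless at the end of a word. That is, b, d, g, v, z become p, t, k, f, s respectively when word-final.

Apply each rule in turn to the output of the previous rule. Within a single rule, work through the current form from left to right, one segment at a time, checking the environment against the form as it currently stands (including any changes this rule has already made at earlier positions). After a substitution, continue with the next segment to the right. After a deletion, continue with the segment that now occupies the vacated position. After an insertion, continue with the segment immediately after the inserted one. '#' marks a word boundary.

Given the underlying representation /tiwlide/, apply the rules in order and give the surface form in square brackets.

[swlze]

Rule 1 Stop Lenition: [tiwlide] → [tiwlize]
Rule 2 Palatal Assibilation: [tiwlize] → [siwlize]
Rule 3 Medial Vowel Deletion: [siwlize] → [swlze]
Rule 4 Final Obstruent Devoicing: no change — [swlze]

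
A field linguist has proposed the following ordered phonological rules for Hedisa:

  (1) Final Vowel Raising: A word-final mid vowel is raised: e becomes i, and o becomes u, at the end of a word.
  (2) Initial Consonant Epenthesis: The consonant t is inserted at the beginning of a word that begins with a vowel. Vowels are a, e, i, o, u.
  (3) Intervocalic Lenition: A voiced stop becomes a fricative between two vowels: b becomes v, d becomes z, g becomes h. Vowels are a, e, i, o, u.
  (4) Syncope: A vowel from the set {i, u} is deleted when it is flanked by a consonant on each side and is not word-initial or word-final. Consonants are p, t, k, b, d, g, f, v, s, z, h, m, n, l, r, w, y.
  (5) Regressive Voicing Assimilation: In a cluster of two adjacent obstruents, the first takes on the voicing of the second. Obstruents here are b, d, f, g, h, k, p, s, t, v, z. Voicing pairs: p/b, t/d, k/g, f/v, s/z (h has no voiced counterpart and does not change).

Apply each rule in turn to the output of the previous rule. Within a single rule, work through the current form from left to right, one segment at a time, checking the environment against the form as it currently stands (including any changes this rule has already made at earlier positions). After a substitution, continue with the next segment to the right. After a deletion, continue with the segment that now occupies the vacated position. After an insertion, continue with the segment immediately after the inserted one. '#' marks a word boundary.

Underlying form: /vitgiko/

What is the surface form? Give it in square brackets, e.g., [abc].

[fdkku]

(1) Final Vowel Raising: [vitgiko] → [vitgiku]
(2) Initial Consonant Epenthesis: no change — [vitgiku]
(3) Intervocalic Lenition: no change — [vitgiku]
(4) Syncope: [vitgiku] → [vtgku]
(5) Regressive Voicing Assimilation: [vtgku] → [fdkku]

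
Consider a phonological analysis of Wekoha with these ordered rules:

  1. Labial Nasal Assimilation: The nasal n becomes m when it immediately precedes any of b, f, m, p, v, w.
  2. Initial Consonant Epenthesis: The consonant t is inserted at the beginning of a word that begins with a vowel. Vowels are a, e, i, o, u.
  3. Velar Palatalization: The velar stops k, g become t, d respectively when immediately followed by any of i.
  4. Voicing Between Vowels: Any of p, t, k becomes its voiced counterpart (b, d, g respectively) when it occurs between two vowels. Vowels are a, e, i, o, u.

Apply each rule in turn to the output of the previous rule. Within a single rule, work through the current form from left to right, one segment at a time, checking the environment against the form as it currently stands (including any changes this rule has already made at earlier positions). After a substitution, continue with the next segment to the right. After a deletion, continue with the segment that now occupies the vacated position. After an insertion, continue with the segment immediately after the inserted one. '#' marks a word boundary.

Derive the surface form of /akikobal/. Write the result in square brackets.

[tadigobal]

1 Labial Nasal Assimilation: no change — [akikobal]
2 Initial Consonant Epenthesis: [akikobal] → [takikobal]
3 Velar Palatalization: [takikobal] → [tatikobal]
4 Voicing Between Vowels: [tatikobal] → [tadigobal]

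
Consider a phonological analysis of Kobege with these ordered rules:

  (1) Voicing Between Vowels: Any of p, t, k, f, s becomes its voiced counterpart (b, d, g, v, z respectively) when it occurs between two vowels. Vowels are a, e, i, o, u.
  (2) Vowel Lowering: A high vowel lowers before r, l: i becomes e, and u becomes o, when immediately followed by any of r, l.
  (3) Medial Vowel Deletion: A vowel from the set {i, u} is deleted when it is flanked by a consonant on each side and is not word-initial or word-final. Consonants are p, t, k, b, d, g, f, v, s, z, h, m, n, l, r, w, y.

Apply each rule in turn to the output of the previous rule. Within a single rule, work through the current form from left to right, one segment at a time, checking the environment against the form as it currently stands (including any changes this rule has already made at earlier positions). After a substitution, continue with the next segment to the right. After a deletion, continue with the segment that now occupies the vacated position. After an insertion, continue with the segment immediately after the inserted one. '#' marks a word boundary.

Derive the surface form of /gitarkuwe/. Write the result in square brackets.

(1) Voicing Between Vowels: [gitarkuwe] → [gidarkuwe]
(2) Vowel Lowering: no change — [gidarkuwe]
(3) Medial Vowel Deletion: [gidarkuwe] → [gdarkwe]

[gdarkwe]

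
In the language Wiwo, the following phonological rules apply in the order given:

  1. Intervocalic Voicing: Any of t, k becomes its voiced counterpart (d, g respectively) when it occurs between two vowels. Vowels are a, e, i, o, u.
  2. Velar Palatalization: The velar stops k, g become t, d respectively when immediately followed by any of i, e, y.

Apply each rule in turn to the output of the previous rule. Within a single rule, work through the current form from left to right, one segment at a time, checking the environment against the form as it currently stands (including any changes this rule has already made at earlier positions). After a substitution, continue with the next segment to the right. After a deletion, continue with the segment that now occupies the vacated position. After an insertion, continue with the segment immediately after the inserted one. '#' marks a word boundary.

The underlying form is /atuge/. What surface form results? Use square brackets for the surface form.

1 Intervocalic Voicing: [atuge] → [aduge]
2 Velar Palatalization: [aduge] → [adude]

[adude]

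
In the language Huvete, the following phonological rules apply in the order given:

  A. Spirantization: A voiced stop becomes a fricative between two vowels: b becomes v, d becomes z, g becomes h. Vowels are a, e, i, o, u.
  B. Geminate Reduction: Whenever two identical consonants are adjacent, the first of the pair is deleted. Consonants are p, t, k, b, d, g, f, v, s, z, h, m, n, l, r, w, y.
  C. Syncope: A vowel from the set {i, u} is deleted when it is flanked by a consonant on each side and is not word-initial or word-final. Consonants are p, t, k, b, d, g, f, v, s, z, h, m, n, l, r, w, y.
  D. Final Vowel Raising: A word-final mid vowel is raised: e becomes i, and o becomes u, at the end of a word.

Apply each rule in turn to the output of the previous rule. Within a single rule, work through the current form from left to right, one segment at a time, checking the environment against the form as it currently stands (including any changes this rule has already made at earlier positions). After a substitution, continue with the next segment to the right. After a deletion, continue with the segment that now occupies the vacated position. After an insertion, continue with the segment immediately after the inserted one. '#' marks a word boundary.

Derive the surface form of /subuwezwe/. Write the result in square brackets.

A Spirantization: [subuwezwe] → [suvuwezwe]
B Geminate Reduction: no change — [suvuwezwe]
C Syncope: [suvuwezwe] → [svwezwe]
D Final Vowel Raising: [svwezwe] → [svwezwi]

[svwezwi]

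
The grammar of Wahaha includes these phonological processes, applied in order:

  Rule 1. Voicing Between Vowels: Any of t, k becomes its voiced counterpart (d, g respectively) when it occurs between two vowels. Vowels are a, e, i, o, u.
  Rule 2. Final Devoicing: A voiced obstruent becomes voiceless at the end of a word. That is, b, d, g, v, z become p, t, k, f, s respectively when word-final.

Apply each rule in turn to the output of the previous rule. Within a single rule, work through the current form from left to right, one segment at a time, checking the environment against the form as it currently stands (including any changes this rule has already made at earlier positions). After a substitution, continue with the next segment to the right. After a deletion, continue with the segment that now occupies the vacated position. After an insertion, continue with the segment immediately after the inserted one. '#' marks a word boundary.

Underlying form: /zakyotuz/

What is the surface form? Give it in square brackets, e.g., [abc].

[zakyodus]

Rule 1 Voicing Between Vowels: [zakyotuz] → [zakyoduz]
Rule 2 Final Devoicing: [zakyoduz] → [zakyodus]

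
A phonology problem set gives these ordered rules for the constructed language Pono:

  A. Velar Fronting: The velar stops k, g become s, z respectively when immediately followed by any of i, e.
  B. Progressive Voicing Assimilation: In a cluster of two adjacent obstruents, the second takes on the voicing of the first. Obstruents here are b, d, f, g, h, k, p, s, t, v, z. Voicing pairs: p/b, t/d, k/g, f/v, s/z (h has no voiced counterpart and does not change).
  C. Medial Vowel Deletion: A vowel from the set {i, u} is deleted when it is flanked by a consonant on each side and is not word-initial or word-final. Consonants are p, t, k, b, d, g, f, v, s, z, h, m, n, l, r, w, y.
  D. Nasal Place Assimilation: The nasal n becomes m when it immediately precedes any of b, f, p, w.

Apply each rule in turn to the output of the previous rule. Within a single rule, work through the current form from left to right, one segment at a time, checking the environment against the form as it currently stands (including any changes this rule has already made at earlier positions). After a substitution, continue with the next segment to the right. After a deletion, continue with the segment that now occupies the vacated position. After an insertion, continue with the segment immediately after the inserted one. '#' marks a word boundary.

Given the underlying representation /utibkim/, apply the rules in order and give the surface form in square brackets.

[utbzm]

A Velar Fronting: [utibkim] → [utibsim]
B Progressive Voicing Assimilation: [utibsim] → [utibzim]
C Medial Vowel Deletion: [utibzim] → [utbzm]
D Nasal Place Assimilation: no change — [utbzm]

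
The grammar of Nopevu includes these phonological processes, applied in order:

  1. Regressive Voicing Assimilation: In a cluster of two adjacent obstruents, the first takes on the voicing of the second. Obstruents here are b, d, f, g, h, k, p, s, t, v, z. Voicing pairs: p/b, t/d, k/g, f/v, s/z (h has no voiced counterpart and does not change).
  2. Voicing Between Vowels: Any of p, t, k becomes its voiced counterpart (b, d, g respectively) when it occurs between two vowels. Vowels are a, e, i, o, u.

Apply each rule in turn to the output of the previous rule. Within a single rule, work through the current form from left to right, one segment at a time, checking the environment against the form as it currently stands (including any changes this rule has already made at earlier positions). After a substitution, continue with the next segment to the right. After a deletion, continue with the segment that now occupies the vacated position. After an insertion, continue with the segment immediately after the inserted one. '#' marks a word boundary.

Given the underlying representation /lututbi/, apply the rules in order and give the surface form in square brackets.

1 Regressive Voicing Assimilation: [lututbi] → [lutudbi]
2 Voicing Between Vowels: [lutudbi] → [lududbi]

[lududbi]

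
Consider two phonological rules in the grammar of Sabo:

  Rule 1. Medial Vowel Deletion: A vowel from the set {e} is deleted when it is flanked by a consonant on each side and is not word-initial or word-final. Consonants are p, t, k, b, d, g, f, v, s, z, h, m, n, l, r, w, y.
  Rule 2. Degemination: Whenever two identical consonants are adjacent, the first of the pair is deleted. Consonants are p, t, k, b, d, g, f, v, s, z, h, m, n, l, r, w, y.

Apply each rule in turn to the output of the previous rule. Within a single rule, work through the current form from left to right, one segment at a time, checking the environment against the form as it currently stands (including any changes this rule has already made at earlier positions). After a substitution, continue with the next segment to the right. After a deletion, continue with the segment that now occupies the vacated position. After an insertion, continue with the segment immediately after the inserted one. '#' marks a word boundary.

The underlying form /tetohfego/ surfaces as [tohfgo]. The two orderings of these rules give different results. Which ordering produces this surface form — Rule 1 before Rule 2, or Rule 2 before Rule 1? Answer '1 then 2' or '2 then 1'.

Order 1 then 2:
  1 Medial Vowel Deletion: [tetohfego] → [ttohfgo]
  2 Degemination: [ttohfgo] → [tohfgo]
  result: [tohfgo]
Order 2 then 1:
  2 Degemination: no change — [tetohfego]
  1 Medial Vowel Deletion: [tetohfego] → [ttohfgo]
  result: [ttohfgo]

1 then 2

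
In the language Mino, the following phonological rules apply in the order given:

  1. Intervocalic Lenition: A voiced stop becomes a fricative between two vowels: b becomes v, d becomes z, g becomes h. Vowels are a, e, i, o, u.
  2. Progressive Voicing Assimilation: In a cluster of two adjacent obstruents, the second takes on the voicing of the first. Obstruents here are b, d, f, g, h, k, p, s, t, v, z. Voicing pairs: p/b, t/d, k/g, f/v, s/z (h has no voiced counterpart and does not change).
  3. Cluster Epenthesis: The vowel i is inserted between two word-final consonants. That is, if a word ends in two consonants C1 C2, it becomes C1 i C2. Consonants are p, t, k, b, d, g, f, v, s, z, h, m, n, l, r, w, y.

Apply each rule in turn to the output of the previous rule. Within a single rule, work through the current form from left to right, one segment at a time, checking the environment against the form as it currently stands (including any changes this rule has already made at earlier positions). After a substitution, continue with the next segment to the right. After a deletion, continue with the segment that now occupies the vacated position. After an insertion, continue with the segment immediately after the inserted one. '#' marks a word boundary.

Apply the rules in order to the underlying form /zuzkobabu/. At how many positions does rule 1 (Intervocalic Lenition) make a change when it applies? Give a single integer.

2

1 Intervocalic Lenition: [zuzkobabu] → [zuzkovavu]
2 Progressive Voicing Assimilation: [zuzkovavu] → [zuzgovavu]
3 Cluster Epenthesis: no change — [zuzgovavu]
Rule 1 changed 2 position(s).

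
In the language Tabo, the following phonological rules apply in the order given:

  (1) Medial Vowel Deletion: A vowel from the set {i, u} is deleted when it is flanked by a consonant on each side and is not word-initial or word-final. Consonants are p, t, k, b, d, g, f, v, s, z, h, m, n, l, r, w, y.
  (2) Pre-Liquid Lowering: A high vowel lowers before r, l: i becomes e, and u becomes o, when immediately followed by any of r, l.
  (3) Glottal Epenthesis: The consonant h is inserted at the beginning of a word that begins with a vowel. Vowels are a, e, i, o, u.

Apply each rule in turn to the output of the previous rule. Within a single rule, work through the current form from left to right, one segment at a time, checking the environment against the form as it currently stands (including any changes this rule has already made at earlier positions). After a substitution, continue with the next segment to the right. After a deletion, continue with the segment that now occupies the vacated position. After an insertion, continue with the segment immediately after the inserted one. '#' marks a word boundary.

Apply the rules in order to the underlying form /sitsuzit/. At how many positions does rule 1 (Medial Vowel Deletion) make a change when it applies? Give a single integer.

3

(1) Medial Vowel Deletion: [sitsuzit] → [stszt]
(2) Pre-Liquid Lowering: no change — [stszt]
(3) Glottal Epenthesis: no change — [stszt]
Rule 1 changed 3 position(s).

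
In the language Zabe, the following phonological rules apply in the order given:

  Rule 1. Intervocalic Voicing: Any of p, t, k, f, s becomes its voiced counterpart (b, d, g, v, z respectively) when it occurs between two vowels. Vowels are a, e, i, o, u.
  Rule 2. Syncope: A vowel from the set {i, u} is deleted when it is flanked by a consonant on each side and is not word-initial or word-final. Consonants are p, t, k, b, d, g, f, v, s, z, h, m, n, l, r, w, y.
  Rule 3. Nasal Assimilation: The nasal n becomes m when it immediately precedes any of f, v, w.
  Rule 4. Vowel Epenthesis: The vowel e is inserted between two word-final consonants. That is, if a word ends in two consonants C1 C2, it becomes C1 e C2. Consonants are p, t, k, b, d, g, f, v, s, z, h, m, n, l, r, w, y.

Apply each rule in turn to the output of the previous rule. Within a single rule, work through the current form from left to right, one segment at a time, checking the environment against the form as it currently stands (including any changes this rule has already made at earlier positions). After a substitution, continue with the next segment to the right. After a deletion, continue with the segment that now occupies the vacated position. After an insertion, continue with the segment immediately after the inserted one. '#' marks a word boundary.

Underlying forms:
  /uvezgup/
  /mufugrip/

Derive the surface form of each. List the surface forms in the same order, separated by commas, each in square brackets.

[uvezgep], [mvgrep]

/uvezgup/:
  Rule 1 Intervocalic Voicing: no change — [uvezgup]
  Rule 2 Syncope: [uvezgup] → [uvezgp]
  Rule 3 Nasal Assimilation: no change — [uvezgp]
  Rule 4 Vowel Epenthesis: [uvezgp] → [uvezgep]
/mufugrip/:
  Rule 1 Intervocalic Voicing: [mufugrip] → [muvugrip]
  Rule 2 Syncope: [muvugrip] → [mvgrp]
  Rule 3 Nasal Assimilation: no change — [mvgrp]
  Rule 4 Vowel Epenthesis: [mvgrp] → [mvgrep]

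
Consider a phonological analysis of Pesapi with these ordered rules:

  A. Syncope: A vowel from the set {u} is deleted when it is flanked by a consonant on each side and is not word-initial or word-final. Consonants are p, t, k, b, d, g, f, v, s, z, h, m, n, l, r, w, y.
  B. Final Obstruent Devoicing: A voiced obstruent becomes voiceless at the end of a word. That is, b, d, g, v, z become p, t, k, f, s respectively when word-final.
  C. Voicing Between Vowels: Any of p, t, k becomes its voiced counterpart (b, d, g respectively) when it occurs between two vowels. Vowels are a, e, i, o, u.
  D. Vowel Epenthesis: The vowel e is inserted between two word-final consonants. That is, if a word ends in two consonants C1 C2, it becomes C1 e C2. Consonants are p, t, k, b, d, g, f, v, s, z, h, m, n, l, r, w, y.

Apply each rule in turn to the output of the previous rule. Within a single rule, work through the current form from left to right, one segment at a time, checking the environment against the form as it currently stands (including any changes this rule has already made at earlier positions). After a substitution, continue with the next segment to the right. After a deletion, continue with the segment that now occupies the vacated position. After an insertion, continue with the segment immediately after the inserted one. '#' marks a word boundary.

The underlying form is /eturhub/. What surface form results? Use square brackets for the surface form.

A Syncope: [eturhub] → [etrhb]
B Final Obstruent Devoicing: [etrhb] → [etrhp]
C Voicing Between Vowels: no change — [etrhp]
D Vowel Epenthesis: [etrhp] → [etrhep]

[etrhep]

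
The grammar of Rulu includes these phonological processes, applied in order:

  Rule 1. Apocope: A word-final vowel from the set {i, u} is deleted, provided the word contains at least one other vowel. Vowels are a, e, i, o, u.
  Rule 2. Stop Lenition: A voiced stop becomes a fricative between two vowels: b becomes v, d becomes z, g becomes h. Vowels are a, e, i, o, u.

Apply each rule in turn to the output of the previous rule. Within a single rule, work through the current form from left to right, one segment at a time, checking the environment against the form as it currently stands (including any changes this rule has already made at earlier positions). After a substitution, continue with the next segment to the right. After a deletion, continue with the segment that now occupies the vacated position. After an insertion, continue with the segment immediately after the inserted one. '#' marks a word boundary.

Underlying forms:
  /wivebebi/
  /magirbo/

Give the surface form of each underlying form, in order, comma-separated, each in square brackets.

[wiveveb], [mahirbo]

/wivebebi/:
  Rule 1 Apocope: [wivebebi] → [wivebeb]
  Rule 2 Stop Lenition: [wivebeb] → [wiveveb]
/magirbo/:
  Rule 1 Apocope: no change — [magirbo]
  Rule 2 Stop Lenition: [magirbo] → [mahirbo]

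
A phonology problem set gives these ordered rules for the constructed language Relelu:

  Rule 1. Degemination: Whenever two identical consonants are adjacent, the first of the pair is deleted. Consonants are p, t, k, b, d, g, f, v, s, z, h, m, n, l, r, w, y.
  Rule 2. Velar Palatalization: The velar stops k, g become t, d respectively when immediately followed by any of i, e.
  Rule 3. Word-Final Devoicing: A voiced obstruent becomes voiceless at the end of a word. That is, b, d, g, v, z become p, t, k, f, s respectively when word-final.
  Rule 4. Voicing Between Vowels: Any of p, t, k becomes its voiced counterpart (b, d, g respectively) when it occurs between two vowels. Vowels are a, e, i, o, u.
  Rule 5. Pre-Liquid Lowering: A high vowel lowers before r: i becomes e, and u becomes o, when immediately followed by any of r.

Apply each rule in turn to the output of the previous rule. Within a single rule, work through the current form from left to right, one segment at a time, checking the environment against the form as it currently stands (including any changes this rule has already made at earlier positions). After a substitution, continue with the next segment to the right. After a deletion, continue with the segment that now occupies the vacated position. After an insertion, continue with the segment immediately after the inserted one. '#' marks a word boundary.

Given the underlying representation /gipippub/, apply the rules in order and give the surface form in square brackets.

[dibibup]

Rule 1 Degemination: [gipippub] → [gipipub]
Rule 2 Velar Palatalization: [gipipub] → [dipipub]
Rule 3 Word-Final Devoicing: [dipipub] → [dipipup]
Rule 4 Voicing Between Vowels: [dipipup] → [dibibup]
Rule 5 Pre-Liquid Lowering: no change — [dibibup]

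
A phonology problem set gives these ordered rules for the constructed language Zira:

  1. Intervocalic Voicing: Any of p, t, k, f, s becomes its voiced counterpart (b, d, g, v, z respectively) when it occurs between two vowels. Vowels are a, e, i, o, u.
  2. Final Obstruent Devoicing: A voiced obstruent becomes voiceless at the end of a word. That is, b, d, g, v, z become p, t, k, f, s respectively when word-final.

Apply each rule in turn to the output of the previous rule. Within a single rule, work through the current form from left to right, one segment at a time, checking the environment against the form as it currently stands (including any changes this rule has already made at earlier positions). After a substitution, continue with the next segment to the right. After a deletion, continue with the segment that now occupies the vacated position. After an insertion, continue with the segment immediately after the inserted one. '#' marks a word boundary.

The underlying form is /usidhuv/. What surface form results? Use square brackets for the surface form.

[uzidhuf]

1 Intervocalic Voicing: [usidhuv] → [uzidhuv]
2 Final Obstruent Devoicing: [uzidhuv] → [uzidhuf]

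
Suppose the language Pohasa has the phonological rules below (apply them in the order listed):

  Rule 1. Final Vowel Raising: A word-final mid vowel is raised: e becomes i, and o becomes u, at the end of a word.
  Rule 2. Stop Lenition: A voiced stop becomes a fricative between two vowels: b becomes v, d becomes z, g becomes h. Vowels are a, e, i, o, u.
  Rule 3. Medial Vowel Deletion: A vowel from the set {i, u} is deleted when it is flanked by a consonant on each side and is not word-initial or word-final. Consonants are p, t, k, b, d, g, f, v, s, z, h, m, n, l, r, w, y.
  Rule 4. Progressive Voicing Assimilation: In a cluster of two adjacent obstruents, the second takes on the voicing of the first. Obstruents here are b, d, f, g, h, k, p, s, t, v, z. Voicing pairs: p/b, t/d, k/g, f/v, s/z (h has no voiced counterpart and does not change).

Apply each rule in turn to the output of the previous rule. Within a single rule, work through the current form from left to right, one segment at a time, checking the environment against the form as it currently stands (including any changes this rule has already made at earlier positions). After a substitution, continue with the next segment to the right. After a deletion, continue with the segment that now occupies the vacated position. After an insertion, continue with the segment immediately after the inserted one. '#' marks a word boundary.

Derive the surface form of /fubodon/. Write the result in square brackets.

Rule 1 Final Vowel Raising: no change — [fubodon]
Rule 2 Stop Lenition: [fubodon] → [fuvozon]
Rule 3 Medial Vowel Deletion: [fuvozon] → [fvozon]
Rule 4 Progressive Voicing Assimilation: [fvozon] → [ffozon]

[ffozon]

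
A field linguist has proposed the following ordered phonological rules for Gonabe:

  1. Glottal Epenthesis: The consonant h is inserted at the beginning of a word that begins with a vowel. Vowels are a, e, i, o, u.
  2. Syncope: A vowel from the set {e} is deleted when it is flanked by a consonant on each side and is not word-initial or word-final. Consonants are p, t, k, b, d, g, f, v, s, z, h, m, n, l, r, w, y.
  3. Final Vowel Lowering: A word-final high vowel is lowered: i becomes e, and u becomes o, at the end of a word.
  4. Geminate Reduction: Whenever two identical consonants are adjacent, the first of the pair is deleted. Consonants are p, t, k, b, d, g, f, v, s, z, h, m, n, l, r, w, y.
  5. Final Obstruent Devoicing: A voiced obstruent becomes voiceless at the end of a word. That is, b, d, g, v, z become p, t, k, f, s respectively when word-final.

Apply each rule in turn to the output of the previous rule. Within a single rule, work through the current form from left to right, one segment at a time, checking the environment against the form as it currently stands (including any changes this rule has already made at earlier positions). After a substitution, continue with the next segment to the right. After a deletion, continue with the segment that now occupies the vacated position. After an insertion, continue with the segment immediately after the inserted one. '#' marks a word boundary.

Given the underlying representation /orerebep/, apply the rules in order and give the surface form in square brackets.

1 Glottal Epenthesis: [orerebep] → [horerebep]
2 Syncope: [horerebep] → [horrbp]
3 Final Vowel Lowering: no change — [horrbp]
4 Geminate Reduction: [horrbp] → [horbp]
5 Final Obstruent Devoicing: no change — [horbp]

[horbp]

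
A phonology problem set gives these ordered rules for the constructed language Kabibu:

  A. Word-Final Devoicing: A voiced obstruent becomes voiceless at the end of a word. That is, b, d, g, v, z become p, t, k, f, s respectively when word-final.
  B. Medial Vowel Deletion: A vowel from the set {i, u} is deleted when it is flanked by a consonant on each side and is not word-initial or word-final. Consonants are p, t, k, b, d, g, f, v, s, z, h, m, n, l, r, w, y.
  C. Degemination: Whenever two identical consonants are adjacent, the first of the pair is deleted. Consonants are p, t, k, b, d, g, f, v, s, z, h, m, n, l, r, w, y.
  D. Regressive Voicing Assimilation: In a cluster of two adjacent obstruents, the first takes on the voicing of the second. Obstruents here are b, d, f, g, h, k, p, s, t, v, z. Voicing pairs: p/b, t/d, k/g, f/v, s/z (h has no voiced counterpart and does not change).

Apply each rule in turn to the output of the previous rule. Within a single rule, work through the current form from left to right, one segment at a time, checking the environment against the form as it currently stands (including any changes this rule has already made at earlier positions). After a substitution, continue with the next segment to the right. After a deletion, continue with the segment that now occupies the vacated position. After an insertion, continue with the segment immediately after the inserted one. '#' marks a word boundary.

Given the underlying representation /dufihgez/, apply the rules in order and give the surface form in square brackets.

[tfhges]

A Word-Final Devoicing: [dufihgez] → [dufihges]
B Medial Vowel Deletion: [dufihges] → [dfhges]
C Degemination: no change — [dfhges]
D Regressive Voicing Assimilation: [dfhges] → [tfhges]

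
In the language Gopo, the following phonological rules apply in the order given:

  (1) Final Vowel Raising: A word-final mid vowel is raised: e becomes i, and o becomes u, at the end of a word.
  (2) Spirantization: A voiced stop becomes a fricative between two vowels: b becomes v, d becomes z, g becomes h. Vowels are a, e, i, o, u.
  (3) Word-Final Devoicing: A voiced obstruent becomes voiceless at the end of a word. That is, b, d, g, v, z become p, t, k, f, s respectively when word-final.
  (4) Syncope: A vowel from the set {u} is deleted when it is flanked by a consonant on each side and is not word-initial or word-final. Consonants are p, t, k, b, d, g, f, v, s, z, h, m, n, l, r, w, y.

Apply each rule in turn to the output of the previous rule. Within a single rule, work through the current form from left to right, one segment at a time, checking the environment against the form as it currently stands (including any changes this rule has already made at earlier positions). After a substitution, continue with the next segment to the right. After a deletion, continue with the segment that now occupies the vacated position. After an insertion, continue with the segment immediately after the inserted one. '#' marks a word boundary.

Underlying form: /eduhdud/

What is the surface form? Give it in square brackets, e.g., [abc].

[ezhdt]

(1) Final Vowel Raising: no change — [eduhdud]
(2) Spirantization: [eduhdud] → [ezuhdud]
(3) Word-Final Devoicing: [ezuhdud] → [ezuhdut]
(4) Syncope: [ezuhdut] → [ezhdt]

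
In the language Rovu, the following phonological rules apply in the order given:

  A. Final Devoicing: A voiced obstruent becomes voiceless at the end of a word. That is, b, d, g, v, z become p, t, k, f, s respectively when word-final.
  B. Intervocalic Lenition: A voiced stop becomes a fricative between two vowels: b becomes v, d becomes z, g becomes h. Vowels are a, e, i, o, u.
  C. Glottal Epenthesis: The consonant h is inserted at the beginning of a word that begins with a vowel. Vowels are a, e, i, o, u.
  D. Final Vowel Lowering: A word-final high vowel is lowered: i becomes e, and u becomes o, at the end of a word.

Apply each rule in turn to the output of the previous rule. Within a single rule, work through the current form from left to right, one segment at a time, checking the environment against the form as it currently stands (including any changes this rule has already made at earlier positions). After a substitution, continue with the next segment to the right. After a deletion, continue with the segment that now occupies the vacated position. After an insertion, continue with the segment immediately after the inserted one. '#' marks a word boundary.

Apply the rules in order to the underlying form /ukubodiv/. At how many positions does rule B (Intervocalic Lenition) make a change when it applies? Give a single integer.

A Final Devoicing: [ukubodiv] → [ukubodif]
B Intervocalic Lenition: [ukubodif] → [ukuvozif]
C Glottal Epenthesis: [ukuvozif] → [hukuvozif]
D Final Vowel Lowering: no change — [hukuvozif]
Rule B changed 2 position(s).

2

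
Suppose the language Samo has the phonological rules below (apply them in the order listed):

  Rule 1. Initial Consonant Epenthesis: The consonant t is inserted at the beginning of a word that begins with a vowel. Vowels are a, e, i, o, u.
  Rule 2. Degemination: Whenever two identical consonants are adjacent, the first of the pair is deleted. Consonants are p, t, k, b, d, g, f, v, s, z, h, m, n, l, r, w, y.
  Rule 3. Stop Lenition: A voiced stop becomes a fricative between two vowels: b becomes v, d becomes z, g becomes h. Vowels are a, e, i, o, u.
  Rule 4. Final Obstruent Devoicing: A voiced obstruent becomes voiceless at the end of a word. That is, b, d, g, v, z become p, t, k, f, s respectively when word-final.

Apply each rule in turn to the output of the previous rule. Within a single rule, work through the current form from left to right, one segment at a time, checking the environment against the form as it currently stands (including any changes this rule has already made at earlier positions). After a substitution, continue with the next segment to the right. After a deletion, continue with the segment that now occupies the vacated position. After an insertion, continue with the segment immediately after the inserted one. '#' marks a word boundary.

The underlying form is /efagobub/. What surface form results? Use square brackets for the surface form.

Rule 1 Initial Consonant Epenthesis: [efagobub] → [tefagobub]
Rule 2 Degemination: no change — [tefagobub]
Rule 3 Stop Lenition: [tefagobub] → [tefahovub]
Rule 4 Final Obstruent Devoicing: [tefahovub] → [tefahovup]

[tefahovup]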